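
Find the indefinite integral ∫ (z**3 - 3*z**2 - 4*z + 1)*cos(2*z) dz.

z**3*sin(2*z)/2 - 3*z**2*sin(2*z)/2 + 3*z**2*cos(2*z)/4 - 11*z*sin(2*z)/4 - 3*z*cos(2*z)/2 + 5*sin(2*z)/4 - 11*cos(2*z)/8 + C

Use integration by parts with u = z**3 - 3*z**2 - 4*z + 1, dv = cos(2*z) dz, so v = sin(2*z)/2.
Apply parts 3 times (tabular method): alternate signs, differentiate u down to 0, integrate dv up.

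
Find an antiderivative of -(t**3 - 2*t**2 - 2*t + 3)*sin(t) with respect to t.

Use integration by parts with u = t**3 - 2*t**2 - 2*t + 3, dv = -sin(t) dt, so v = cos(t).
Apply parts 3 times (tabular method): alternate signs, differentiate u down to 0, integrate dv up.

t**3*cos(t) - 3*t**2*sin(t) - 2*t**2*cos(t) + 4*t*sin(t) - 8*t*cos(t) + 8*sin(t) + 7*cos(t) + C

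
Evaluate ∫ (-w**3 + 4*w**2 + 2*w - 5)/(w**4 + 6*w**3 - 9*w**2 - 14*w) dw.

Factor the denominator: w*(w - 2)*(w + 1)*(w + 7).
Partial-fraction decomposition: -260/(189*(w + 7)) - 1/(9*(w + 1)) + 7/(54*(w - 2)) + 5/(14*w).
Integrate each term: A/(w−a) contributes A·log|w−a|.

5*log(w)/14 + 7*log(w - 2)/54 - log(w + 1)/9 - 260*log(w + 7)/189 + C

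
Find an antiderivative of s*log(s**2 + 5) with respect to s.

s**2*log(s**2 + 5)/2 - s**2/2 + 5*log(s**2 + 5)/2 + C

Let u = s**2 + 5, so du = (2*s) ds.
The integral becomes (1/2)·∫ log(u) du; integrate by parts with u′=log(u), dv′=du.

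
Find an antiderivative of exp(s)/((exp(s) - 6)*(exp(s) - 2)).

Let u = e^s, du = e^s ds.
The integral becomes ∫ du/((u-6)(u-2)); decompose into partial fractions.

log(exp(s) - 6)/4 - log(exp(s) - 2)/4 + C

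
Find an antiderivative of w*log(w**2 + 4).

Let u = w**2 + 4, so du = (2*w) dw.
The integral becomes (1/2)·∫ log(u) du; integrate by parts with u′=log(u), dv′=du.

w**2*log(w**2 + 4)/2 - w**2/2 + 2*log(w**2 + 4) + C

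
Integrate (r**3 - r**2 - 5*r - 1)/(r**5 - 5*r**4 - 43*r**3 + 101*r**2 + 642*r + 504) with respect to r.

129*log(r - 7)/440 - 149*log(r - 6)/630 + log(r + 1)/168 + 11*log(r + 3)/90 - 61*log(r + 4)/330 + C

Factor the denominator: (r - 7)*(r - 6)*(r + 1)*(r + 3)*(r + 4).
Partial-fraction decomposition: -61/(330*(r + 4)) + 11/(90*(r + 3)) + 1/(168*(r + 1)) - 149/(630*(r - 6)) + 129/(440*(r - 7)).
Integrate each term: A/(r−a) contributes A·log|r−a|.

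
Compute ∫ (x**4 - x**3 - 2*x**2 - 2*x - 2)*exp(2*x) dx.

(4*x**4 - 12*x**3 + 10*x**2 - 18*x + 1)*exp(2*x)/8 + C

Use integration by parts with u = x**4 - x**3 - 2*x**2 - 2*x - 2, dv = exp(2*x) dx, so v = exp(2*x)/2.
Apply parts 4 times (tabular method): alternate signs, differentiate u down to 0, integrate dv up.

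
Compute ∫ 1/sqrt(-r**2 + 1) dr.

asin(r) + C

Substitute r = sin(θ), so dr = cos(θ) dθ and the radical becomes sqrt(-r**2 + 1) = cos(θ) by the Pythagorean identity.
Integrate the resulting trig expression in θ, then back-substitute θ = asin(r), sin(θ) = r, cos(θ) = sqrt(-r**2 + 1) (absorbing any constant into C).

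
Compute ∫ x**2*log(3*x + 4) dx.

x**3*log(3*x + 4)/3 - x**3/9 + 2*x**2/9 - 16*x/27 + 64*log(3*x + 4)/81 + C

Use integration by parts with u = log(3*x + 4), dv = x**2 dx.
Then du = 3/(3*x + 4) dx and v = x**3/3.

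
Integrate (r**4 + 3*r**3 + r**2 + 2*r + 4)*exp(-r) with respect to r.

(-r**4 - 7*r**3 - 22*r**2 - 46*r - 50)*exp(-r) + C

Use integration by parts with u = r**4 + 3*r**3 + r**2 + 2*r + 4, dv = exp(-r) dr, so v = -exp(-r).
Apply parts 4 times (tabular method): alternate signs, differentiate u down to 0, integrate dv up.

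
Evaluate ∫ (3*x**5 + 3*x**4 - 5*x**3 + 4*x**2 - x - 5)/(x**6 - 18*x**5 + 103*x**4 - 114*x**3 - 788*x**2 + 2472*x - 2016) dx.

56093*log(x - 7)/750 - 26269*log(x - 6)/288 + 3575*log(x - 4)/168 - 1503*log(x - 2)/800 + 317*log(x + 3)/15750 + 113/(200*x - 400) + C

Factor the denominator: (x - 7)*(x - 6)*(x - 4)*(x - 2)**2*(x + 3).
Partial-fraction decomposition: 317/(15750*(x + 3)) - 1503/(800*(x - 2)) - 113/(200*(x - 2)**2) + 3575/(168*(x - 4)) - 26269/(288*(x - 6)) + 56093/(750*(x - 7)).
Integrate each term; A/(x−a) gives A·log|x−a|; A/(x−a)² gives −A/(x−a).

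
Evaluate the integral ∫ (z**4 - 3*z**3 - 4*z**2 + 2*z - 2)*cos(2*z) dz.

Use integration by parts with u = z**4 - 3*z**3 - 4*z**2 + 2*z - 2, dv = cos(2*z) dz, so v = sin(2*z)/2.
Apply parts 4 times (tabular method): alternate signs, differentiate u down to 0, integrate dv up.

z**4*sin(2*z)/2 - 3*z**3*sin(2*z)/2 + z**3*cos(2*z) - 7*z**2*sin(2*z)/2 - 9*z**2*cos(2*z)/4 + 13*z*sin(2*z)/4 - 7*z*cos(2*z)/2 + 3*sin(2*z)/4 + 13*cos(2*z)/8 + C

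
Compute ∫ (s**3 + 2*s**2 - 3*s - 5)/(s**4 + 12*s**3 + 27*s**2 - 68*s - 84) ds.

Factor the denominator: (s - 2)*(s + 1)*(s + 6)*(s + 7).
Partial-fraction decomposition: 229/(54*(s + 7)) - 131/(40*(s + 6)) + 1/(90*(s + 1)) + 5/(216*(s - 2)).
Integrate each term: A/(s−a) contributes A·log|s−a|.

5*log(s - 2)/216 + log(s + 1)/90 - 131*log(s + 6)/40 + 229*log(s + 7)/54 + C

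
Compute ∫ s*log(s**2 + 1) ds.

Let u = s**2 + 1, so du = (2*s) ds.
The integral becomes (1/2)·∫ log(u) du; integrate by parts with u′=log(u), dv′=du.

s**2*log(s**2 + 1)/2 - s**2/2 + log(s**2 + 1)/2 + C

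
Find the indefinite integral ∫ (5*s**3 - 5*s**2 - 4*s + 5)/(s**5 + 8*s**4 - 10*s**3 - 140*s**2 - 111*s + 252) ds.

Factor the denominator: (s - 4)*(s - 1)*(s + 3)**2*(s + 7).
Partial-fraction decomposition: -1927/(1408*(s + 7)) + 241/(196*(s + 3)) - 163/(112*(s + 3)**2) - 1/(384*(s - 1)) + 229/(1617*(s - 4)).
Integrate each term; A/(s−a) gives A·log|s−a|; A/(s−a)² gives −A/(s−a).

229*log(s - 4)/1617 - log(s - 1)/384 + 241*log(s + 3)/196 - 1927*log(s + 7)/1408 + 163/(112*s + 336) + C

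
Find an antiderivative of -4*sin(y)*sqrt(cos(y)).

8*cos(y)**(3/2)/3 + C

Let u = cos(y), so du = (-sin(y)) dy.
Rewriting, the integral becomes 4·∫ √u du = 4·(2/3)u^(3/2).
Substituting back, u = cos(y).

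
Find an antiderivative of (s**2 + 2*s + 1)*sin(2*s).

-s**2*cos(2*s)/2 + s*sin(2*s)/2 - s*cos(2*s) + sin(2*s)/2 - cos(2*s)/4 + C

Use integration by parts with u = s**2 + 2*s + 1, dv = sin(2*s) ds, so v = -cos(2*s)/2.
Apply parts 2 times (tabular method): alternate signs, differentiate u down to 0, integrate dv up.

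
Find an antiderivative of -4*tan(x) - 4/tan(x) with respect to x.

Let u = tan(x), so du = (tan(x)**2 + 1) dx.
Rewriting, the integral becomes -4·∫ 1/u du = -4·log(u).
Substituting back, u = tan(x).

-4*log(tan(x)) + C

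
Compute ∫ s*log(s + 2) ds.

Use integration by parts with u = log(s + 2), dv = s ds.
Then du = 1/(s + 2) ds and v = s**2/2.

s**2*log(s + 2)/2 - s**2/4 + s - 2*log(s + 2) + C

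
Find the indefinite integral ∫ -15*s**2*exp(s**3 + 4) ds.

Let u = s**3 + 4, so du = (3*s**2) ds.
Rewriting, the integral becomes -5·∫ e^u du = -5·e^u.
Substituting back, u = s**3 + 4.

-5*exp(s**3 + 4) + C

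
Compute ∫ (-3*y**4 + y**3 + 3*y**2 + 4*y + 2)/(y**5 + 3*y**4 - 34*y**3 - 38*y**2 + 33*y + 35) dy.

-551*log(y - 5)/576 - 7*log(y - 1)/128 + 23*log(y + 1)/144 - 275*log(y + 7)/128 + 1/(24*y + 24) + C

Factor the denominator: (y - 5)*(y - 1)*(y + 1)**2*(y + 7).
Partial-fraction decomposition: -275/(128*(y + 7)) + 23/(144*(y + 1)) - 1/(24*(y + 1)**2) - 7/(128*(y - 1)) - 551/(576*(y - 5)).
Integrate each term; A/(y−a) gives A·log|y−a|; A/(y−a)² gives −A/(y−a).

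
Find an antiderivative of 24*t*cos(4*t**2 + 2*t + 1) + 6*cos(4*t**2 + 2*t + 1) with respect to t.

Let u = 4*t**2 + 2*t + 1, so du = (8*t + 2) dt.
Rewriting, the integral becomes 3·∫ cos(u) du = 3·sin(u).
Substituting back, u = 4*t**2 + 2*t + 1.

3*sin(4*t**2 + 2*t + 1) + C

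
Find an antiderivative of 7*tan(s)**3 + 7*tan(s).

Let u = tan(s), so du = (tan(s)**2 + 1) ds.
Rewriting, the integral becomes 7·∫ u^1 du = 7·u^2/2.
Substituting back, u = tan(s).

7*tan(s)**2/2 + C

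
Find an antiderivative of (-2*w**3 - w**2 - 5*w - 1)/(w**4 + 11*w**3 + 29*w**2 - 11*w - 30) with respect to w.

Factor the denominator: (w - 1)*(w + 1)*(w + 5)*(w + 6).
Partial-fraction decomposition: -85/(7*(w + 6)) + 83/(8*(w + 5)) - 1/(8*(w + 1)) - 3/(28*(w - 1)).
Integrate each term: A/(w−a) contributes A·log|w−a|.

-3*log(w - 1)/28 - log(w + 1)/8 + 83*log(w + 5)/8 - 85*log(w + 6)/7 + C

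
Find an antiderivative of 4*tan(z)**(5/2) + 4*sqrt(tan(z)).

Let u = tan(z), so du = (tan(z)**2 + 1) dz.
Rewriting, the integral becomes 4·∫ √u du = 4·(2/3)u^(3/2).
Substituting back, u = tan(z).

8*tan(z)**(3/2)/3 + C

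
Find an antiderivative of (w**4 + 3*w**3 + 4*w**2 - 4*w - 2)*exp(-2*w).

(-4*w**4 - 20*w**3 - 46*w**2 - 30*w - 7)*exp(-2*w)/8 + C

Use integration by parts with u = w**4 + 3*w**3 + 4*w**2 - 4*w - 2, dv = exp(-2*w) dw, so v = -exp(-2*w)/2.
Apply parts 4 times (tabular method): alternate signs, differentiate u down to 0, integrate dv up.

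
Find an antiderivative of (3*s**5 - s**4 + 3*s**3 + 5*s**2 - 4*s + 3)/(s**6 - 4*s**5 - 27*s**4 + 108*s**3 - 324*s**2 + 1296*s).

Factor the denominator: s*(s - 6)*(s - 4)*(s + 6)*(s**2 + 9).
Partial-fraction decomposition: (32*s + 87)/(135*(s**2 + 9)) + 557/(720*(s + 6)) - 123/(80*(s - 4)) + 7613/(2160*(s - 6)) + 1/(432*s).
Integrate each term; A/(s−a) gives A·log|s−a|; the (Bs+D)/(s²+p²) term gives a log and an atan.

log(s)/432 + 7613*log(s - 6)/2160 - 123*log(s - 4)/80 + 557*log(s + 6)/720 + 16*log(s**2 + 9)/135 + 29*atan(s/3)/135 + C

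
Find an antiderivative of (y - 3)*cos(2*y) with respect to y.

y*sin(2*y)/2 - 3*sin(2*y)/2 + cos(2*y)/4 + C

Use integration by parts with u = y - 3, dv = cos(2*y) dy, so v = sin(2*y)/2.
Apply parts 1 times (tabular method): alternate signs, differentiate u down to 0, integrate dv up.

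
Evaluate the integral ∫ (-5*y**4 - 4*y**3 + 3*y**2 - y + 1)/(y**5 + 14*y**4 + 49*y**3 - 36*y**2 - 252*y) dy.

-log(y)/252 - 101*log(y - 2)/720 - 133*log(y + 3)/90 + 5501*log(y + 6)/144 - 5239*log(y + 7)/126 + C

Factor the denominator: y*(y - 2)*(y + 3)*(y + 6)*(y + 7).
Partial-fraction decomposition: -5239/(126*(y + 7)) + 5501/(144*(y + 6)) - 133/(90*(y + 3)) - 101/(720*(y - 2)) - 1/(252*y).
Integrate each term: A/(y−a) contributes A·log|y−a|.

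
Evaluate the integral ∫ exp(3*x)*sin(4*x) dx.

3*exp(3*x)*sin(4*x)/25 - 4*exp(3*x)*cos(4*x)/25 + C

Let I denote the integral. Integrate by parts with u = sin(4*x), dv = exp(3*x) dx, so v = exp(3*x)/3: I = exp(3*x)*sin(4*x)/3 − (4/3)·∫ exp(3*x)*cos(4*x) dx.
Apply parts again with u = cos(4*x), dv = exp(3*x) dx: ∫ exp(3*x)*cos(4*x) dx = exp(3*x)*cos(4*x)/3 + (4/3)·I. Substituting back brings back I: I = exp(3*x)*sin(4*x)/3 - 4*exp(3*x)*cos(4*x)/9 − (16/9)·I.
Solving for I: (1 + 16/9)·I equals the remaining terms, so I = (9/25)·(exp(3*x)*sin(4*x)/3 - 4*exp(3*x)*cos(4*x)/9).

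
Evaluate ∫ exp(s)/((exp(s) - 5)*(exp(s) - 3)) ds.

log(exp(s) - 5)/2 - log(exp(s) - 3)/2 + C

Let u = e^s, du = e^s ds.
The integral becomes ∫ du/((u-3)(u-5)); decompose into partial fractions.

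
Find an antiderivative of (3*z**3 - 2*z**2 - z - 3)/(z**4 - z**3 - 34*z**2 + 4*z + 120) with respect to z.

567*log(z - 6)/352 - 11*log(z - 2)/112 - 11*log(z + 2)/32 + 141*log(z + 5)/77 + C

Factor the denominator: (z - 6)*(z - 2)*(z + 2)*(z + 5).
Partial-fraction decomposition: 141/(77*(z + 5)) - 11/(32*(z + 2)) - 11/(112*(z - 2)) + 567/(352*(z - 6)).
Integrate each term: A/(z−a) contributes A·log|z−a|.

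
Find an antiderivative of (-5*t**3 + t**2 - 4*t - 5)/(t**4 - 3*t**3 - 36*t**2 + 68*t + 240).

-1073*log(t - 6)/176 + 325*log(t - 4)/108 + 47*log(t + 2)/144 - 665*log(t + 5)/297 + C

Factor the denominator: (t - 6)*(t - 4)*(t + 2)*(t + 5).
Partial-fraction decomposition: -665/(297*(t + 5)) + 47/(144*(t + 2)) + 325/(108*(t - 4)) - 1073/(176*(t - 6)).
Integrate each term: A/(t−a) contributes A·log|t−a|.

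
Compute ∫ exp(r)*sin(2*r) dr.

Let I denote the integral. Integrate by parts with u = sin(2*r), dv = exp(r) dr, so v = exp(r): I = exp(r)*sin(2*r) − 2·∫ exp(r)*cos(2*r) dr.
Apply parts again with u = cos(2*r), dv = exp(r) dr: ∫ exp(r)*cos(2*r) dr = exp(r)*cos(2*r) + 2·I. Substituting back brings back I: I = exp(r)*sin(2*r) - 2*exp(r)*cos(2*r) − 4·I.
Solving for I: (1 + 4)·I equals the remaining terms, so I = (1/5)·(exp(r)*sin(2*r) - 2*exp(r)*cos(2*r)).

exp(r)*sin(2*r)/5 - 2*exp(r)*cos(2*r)/5 + C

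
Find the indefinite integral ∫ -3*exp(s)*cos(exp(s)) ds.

-3*sin(exp(s)) + C

Let u = exp(s), so du = (exp(s)) ds.
Rewriting, the integral becomes -3·∫ cos(u) du = -3·sin(u).
Substituting back, u = exp(s).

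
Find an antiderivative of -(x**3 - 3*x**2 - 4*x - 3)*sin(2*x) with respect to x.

Use integration by parts with u = x**3 - 3*x**2 - 4*x - 3, dv = -sin(2*x) dx, so v = cos(2*x)/2.
Apply parts 3 times (tabular method): alternate signs, differentiate u down to 0, integrate dv up.

x**3*cos(2*x)/2 - 3*x**2*sin(2*x)/4 - 3*x**2*cos(2*x)/2 + 3*x*sin(2*x)/2 - 11*x*cos(2*x)/4 + 11*sin(2*x)/8 - 3*cos(2*x)/4 + C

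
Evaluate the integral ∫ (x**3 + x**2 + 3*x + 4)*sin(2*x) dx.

Use integration by parts with u = x**3 + x**2 + 3*x + 4, dv = sin(2*x) dx, so v = -cos(2*x)/2.
Apply parts 3 times (tabular method): alternate signs, differentiate u down to 0, integrate dv up.

-x**3*cos(2*x)/2 + 3*x**2*sin(2*x)/4 - x**2*cos(2*x)/2 + x*sin(2*x)/2 - 3*x*cos(2*x)/4 + 3*sin(2*x)/8 - 7*cos(2*x)/4 + C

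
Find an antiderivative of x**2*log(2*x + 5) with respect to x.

x**3*log(2*x + 5)/3 - x**3/9 + 5*x**2/12 - 25*x/12 + 125*log(2*x + 5)/24 + C

Use integration by parts with u = log(2*x + 5), dv = x**2 dx.
Then du = 2/(2*x + 5) dx and v = x**3/3.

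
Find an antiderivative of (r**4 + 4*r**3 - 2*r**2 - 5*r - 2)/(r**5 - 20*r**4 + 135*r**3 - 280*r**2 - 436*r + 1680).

1819*log(r - 7)/27 - 257*log(r - 6)/2 + 524*log(r - 5)/7 - 229*log(r - 4)/18 - log(r + 2)/189 + C

Factor the denominator: (r - 7)*(r - 6)*(r - 5)*(r - 4)*(r + 2).
Partial-fraction decomposition: -1/(189*(r + 2)) - 229/(18*(r - 4)) + 524/(7*(r - 5)) - 257/(2*(r - 6)) + 1819/(27*(r - 7)).
Integrate each term: A/(r−a) contributes A·log|r−a|.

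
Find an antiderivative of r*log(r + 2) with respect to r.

r**2*log(r + 2)/2 - r**2/4 + r - 2*log(r + 2) + C

Use integration by parts with u = log(r + 2), dv = r dr.
Then du = 1/(r + 2) dr and v = r**2/2.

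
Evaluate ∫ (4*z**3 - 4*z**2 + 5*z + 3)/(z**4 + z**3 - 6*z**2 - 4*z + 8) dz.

29*log(z - 2)/16 - 8*log(z - 1)/9 + 443*log(z + 2)/144 + 55/(12*z + 24) + C

Factor the denominator: (z - 2)*(z - 1)*(z + 2)**2.
Partial-fraction decomposition: 443/(144*(z + 2)) - 55/(12*(z + 2)**2) - 8/(9*(z - 1)) + 29/(16*(z - 2)).
Integrate each term; A/(z−a) gives A·log|z−a|; A/(z−a)² gives −A/(z−a).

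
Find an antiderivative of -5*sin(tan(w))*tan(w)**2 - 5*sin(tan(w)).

Let u = tan(w), so du = (tan(w)**2 + 1) dw.
Rewriting, the integral becomes -5·∫ sin(u) du = -5·-cos(u).
Substituting back, u = tan(w).

5*cos(tan(w)) + C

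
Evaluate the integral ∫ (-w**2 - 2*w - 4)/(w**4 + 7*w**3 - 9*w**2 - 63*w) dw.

Factor the denominator: w*(w - 3)*(w + 3)*(w + 7).
Partial-fraction decomposition: 39/(280*(w + 7)) - 7/(72*(w + 3)) - 19/(180*(w - 3)) + 4/(63*w).
Integrate each term: A/(w−a) contributes A·log|w−a|.

4*log(w)/63 - 19*log(w - 3)/180 - 7*log(w + 3)/72 + 39*log(w + 7)/280 + C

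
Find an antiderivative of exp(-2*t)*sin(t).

-2*exp(-2*t)*sin(t)/5 - exp(-2*t)*cos(t)/5 + C

Let I denote the integral. Integrate by parts with u = sin(t), dv = exp(-2*t) dt, so v = -exp(-2*t)/2: I = -exp(-2*t)*sin(t)/2 + (1/2)·∫ exp(-2*t)*cos(t) dt.
Apply parts again with u = cos(t), dv = exp(-2*t) dt: ∫ exp(-2*t)*cos(t) dt = -exp(-2*t)*cos(t)/2 − (1/2)·I. Substituting back brings back I: I = -exp(-2*t)*sin(t)/2 - exp(-2*t)*cos(t)/4 − (1/4)·I.
Solving for I: (1 + 1/4)·I equals the remaining terms, so I = (4/5)·(-exp(-2*t)*sin(t)/2 - exp(-2*t)*cos(t)/4).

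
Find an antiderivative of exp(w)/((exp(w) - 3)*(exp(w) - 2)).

log(exp(w) - 3) - log(exp(w) - 2) + C

Let u = e^w, du = e^w dw.
The integral becomes ∫ du/((u-3)(u-2)); decompose into partial fractions.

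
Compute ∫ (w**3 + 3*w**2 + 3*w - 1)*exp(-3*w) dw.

(-9*w**3 - 36*w**2 - 51*w - 8)*exp(-3*w)/27 + C

Use integration by parts with u = w**3 + 3*w**2 + 3*w - 1, dv = exp(-3*w) dw, so v = -exp(-3*w)/3.
Apply parts 3 times (tabular method): alternate signs, differentiate u down to 0, integrate dv up.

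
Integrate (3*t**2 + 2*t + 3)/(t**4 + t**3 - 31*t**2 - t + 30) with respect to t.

log(t - 5)/3 - log(t - 1)/7 + log(t + 1)/15 - 9*log(t + 6)/35 + C

Factor the denominator: (t - 5)*(t - 1)*(t + 1)*(t + 6).
Partial-fraction decomposition: -9/(35*(t + 6)) + 1/(15*(t + 1)) - 1/(7*(t - 1)) + 1/(3*(t - 5)).
Integrate each term: A/(t−a) contributes A·log|t−a|.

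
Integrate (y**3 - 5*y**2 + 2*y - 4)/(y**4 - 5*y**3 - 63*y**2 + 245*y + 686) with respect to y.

Factor the denominator: (y - 7)**2*(y + 2)*(y + 7).
Partial-fraction decomposition: 303/(490*(y + 7)) - 4/(45*(y + 2)) + 415/(882*(y - 7)) + 6/(7*(y - 7)**2).
Integrate each term; A/(y−a) gives A·log|y−a|; A/(y−a)² gives −A/(y−a).

415*log(y - 7)/882 - 4*log(y + 2)/45 + 303*log(y + 7)/490 - 6/(7*y - 49) + C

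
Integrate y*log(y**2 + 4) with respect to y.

y**2*log(y**2 + 4)/2 - y**2/2 + 2*log(y**2 + 4) + C

Let u = y**2 + 4, so du = (2*y) dy.
The integral becomes (1/2)·∫ log(u) du; integrate by parts with u′=log(u), dv′=du.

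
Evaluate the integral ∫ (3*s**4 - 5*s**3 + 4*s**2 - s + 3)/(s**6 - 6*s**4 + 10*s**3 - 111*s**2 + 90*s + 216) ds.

2*log(s - 3)/7 - 25*log(s - 2)/234 + 2*log(s + 1)/45 - 1159*log(s + 4)/3150 + 47*log(s**2 + 9)/650 + 302*atan(s/3)/975 + C

Factor the denominator: (s - 3)*(s - 2)*(s + 1)*(s + 4)*(s**2 + 9).
Partial-fraction decomposition: (47*s + 302)/(325*(s**2 + 9)) - 1159/(3150*(s + 4)) + 2/(45*(s + 1)) - 25/(234*(s - 2)) + 2/(7*(s - 3)).
Integrate each term; A/(s−a) gives A·log|s−a|; the (Bs+D)/(s²+p²) term gives a log and an atan.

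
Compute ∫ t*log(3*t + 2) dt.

Use integration by parts with u = log(3*t + 2), dv = t dt.
Then du = 3/(3*t + 2) dt and v = t**2/2.

t**2*log(3*t + 2)/2 - t**2/4 + t/3 - 2*log(3*t + 2)/9 + C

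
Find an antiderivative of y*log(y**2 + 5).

Let u = y**2 + 5, so du = (2*y) dy.
The integral becomes (1/2)·∫ log(u) du; integrate by parts with u′=log(u), dv′=du.

y**2*log(y**2 + 5)/2 - y**2/2 + 5*log(y**2 + 5)/2 + C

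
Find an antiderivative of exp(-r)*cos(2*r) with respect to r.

Let I denote the integral. Integrate by parts with u = cos(2*r), dv = exp(-r) dr, so v = -exp(-r): I = -exp(-r)*cos(2*r) − 2·∫ exp(-r)*sin(2*r) dr.
Apply parts again with u = sin(2*r), dv = exp(-r) dr: ∫ exp(-r)*sin(2*r) dr = -exp(-r)*sin(2*r) + 2·I. Substituting back brings back I: I = 2*exp(-r)*sin(2*r) - exp(-r)*cos(2*r) − 4·I.
Solving for I: (1 + 4)·I equals the remaining terms, so I = (1/5)·(2*exp(-r)*sin(2*r) - exp(-r)*cos(2*r)).

2*exp(-r)*sin(2*r)/5 - exp(-r)*cos(2*r)/5 + C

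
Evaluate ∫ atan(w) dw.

Use integration by parts with u = arctan(w), dv = dw.
Then du = 1/(w**2 + 1) dw.

w*atan(w) - log(w**2 + 1)/2 + C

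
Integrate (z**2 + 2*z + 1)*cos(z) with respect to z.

z**2*sin(z) + 2*z*sin(z) + 2*z*cos(z) - sin(z) + 2*cos(z) + C

Use integration by parts with u = z**2 + 2*z + 1, dv = cos(z) dz, so v = sin(z).
Apply parts 2 times (tabular method): alternate signs, differentiate u down to 0, integrate dv up.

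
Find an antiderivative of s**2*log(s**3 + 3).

Let u = s**3 + 3, so du = (3*s**2) ds.
The integral becomes (1/3)·∫ log(u) du; integrate by parts with u′=log(u), dv′=du.

s**3*log(s**3 + 3)/3 - s**3/3 + log(s**3 + 3) + C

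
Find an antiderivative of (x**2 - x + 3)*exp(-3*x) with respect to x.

Use integration by parts with u = x**2 - x + 3, dv = exp(-3*x) dx, so v = -exp(-3*x)/3.
Apply parts 2 times (tabular method): alternate signs, differentiate u down to 0, integrate dv up.

(-9*x**2 + 3*x - 26)*exp(-3*x)/27 + C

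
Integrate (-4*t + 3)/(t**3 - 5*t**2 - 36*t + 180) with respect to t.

Factor the denominator: (t - 6)*(t - 5)*(t + 6).
Partial-fraction decomposition: 9/(44*(t + 6)) + 17/(11*(t - 5)) - 7/(4*(t - 6)).
Integrate each term: A/(t−a) contributes A·log|t−a|.

-7*log(t - 6)/4 + 17*log(t - 5)/11 + 9*log(t + 6)/44 + C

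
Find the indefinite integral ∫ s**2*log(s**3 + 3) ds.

Let u = s**3 + 3, so du = (3*s**2) ds.
The integral becomes (1/3)·∫ log(u) du; integrate by parts with u′=log(u), dv′=du.

s**3*log(s**3 + 3)/3 - s**3/3 + log(s**3 + 3) + C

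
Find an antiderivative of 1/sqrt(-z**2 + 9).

asin(z/3) + C

Substitute z = 3·sin(θ), so dz = 3·cos(θ) dθ and the radical becomes sqrt(-z**2 + 9) = 3·cos(θ) by the Pythagorean identity.
Integrate the resulting trig expression in θ, then back-substitute θ = asin(z/3), sin(θ) = z/3, cos(θ) = sqrt(-z**2 + 9)/3 (absorbing any constant into C).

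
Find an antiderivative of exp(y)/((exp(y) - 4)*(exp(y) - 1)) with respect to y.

log(exp(y) - 4)/3 - log(exp(y) - 1)/3 + C

Let u = e^y, du = e^y dy.
The integral becomes ∫ du/((u-1)(u-4)); decompose into partial fractions.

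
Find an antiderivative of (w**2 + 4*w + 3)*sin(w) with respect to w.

Use integration by parts with u = w**2 + 4*w + 3, dv = sin(w) dw, so v = -cos(w).
Apply parts 2 times (tabular method): alternate signs, differentiate u down to 0, integrate dv up.

-w**2*cos(w) + 2*w*sin(w) - 4*w*cos(w) + 4*sin(w) - cos(w) + C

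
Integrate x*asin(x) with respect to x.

x**2*asin(x)/2 + x*sqrt(-x**2 + 1)/4 - asin(x)/4 + C

Use integration by parts with u = arcsin(x), dv = x dx.
Then du = 1/sqrt(-x**2 + 1) dx.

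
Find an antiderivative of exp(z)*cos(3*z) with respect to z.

3*exp(z)*sin(3*z)/10 + exp(z)*cos(3*z)/10 + C

Let I denote the integral. Integrate by parts with u = cos(3*z), dv = exp(z) dz, so v = exp(z): I = exp(z)*cos(3*z) + 3·∫ exp(z)*sin(3*z) dz.
Apply parts again with u = sin(3*z), dv = exp(z) dz: ∫ exp(z)*sin(3*z) dz = exp(z)*sin(3*z) − 3·I. Substituting back brings back I: I = 3*exp(z)*sin(3*z) + exp(z)*cos(3*z) − 9·I.
Solving for I: (1 + 9)·I equals the remaining terms, so I = (1/10)·(3*exp(z)*sin(3*z) + exp(z)*cos(3*z)).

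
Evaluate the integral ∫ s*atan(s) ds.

s**2*atan(s)/2 - s/2 + atan(s)/2 + C

Use integration by parts with u = arctan(s), dv = s ds.
Then du = 1/(s**2 + 1) ds.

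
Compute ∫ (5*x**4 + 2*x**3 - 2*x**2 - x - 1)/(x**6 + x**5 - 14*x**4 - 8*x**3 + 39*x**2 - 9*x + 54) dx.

Factor the denominator: (x - 3)*(x - 2)*(x + 3)**2*(x**2 + 1).
Partial-fraction decomposition: -3*(x - 3)/(100*(x**2 + 1)) - 907/(1800*(x + 3)) + 67/(60*(x + 3)**2) - 17/(25*(x - 2)) + 437/(360*(x - 3)).
Integrate each term; A/(x−a) gives A·log|x−a|; the (Bx+D)/(x²+p²) term gives a log and an atan.

437*log(x - 3)/360 - 17*log(x - 2)/25 - 907*log(x + 3)/1800 - 3*log(x**2 + 1)/200 + 9*atan(x)/100 - 67/(60*x + 180) + C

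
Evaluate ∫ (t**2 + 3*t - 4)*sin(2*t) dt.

Use integration by parts with u = t**2 + 3*t - 4, dv = sin(2*t) dt, so v = -cos(2*t)/2.
Apply parts 2 times (tabular method): alternate signs, differentiate u down to 0, integrate dv up.

-t**2*cos(2*t)/2 + t*sin(2*t)/2 - 3*t*cos(2*t)/2 + 3*sin(2*t)/4 + 9*cos(2*t)/4 + C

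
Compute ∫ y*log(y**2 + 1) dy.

Let u = y**2 + 1, so du = (2*y) dy.
The integral becomes (1/2)·∫ log(u) du; integrate by parts with u′=log(u), dv′=du.

y**2*log(y**2 + 1)/2 - y**2/2 + log(y**2 + 1)/2 + C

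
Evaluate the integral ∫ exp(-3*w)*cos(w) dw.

exp(-3*w)*sin(w)/10 - 3*exp(-3*w)*cos(w)/10 + C

Let I denote the integral. Integrate by parts with u = cos(w), dv = exp(-3*w) dw, so v = -exp(-3*w)/3: I = -exp(-3*w)*cos(w)/3 − (1/3)·∫ exp(-3*w)*sin(w) dw.
Apply parts again with u = sin(w), dv = exp(-3*w) dw: ∫ exp(-3*w)*sin(w) dw = -exp(-3*w)*sin(w)/3 + (1/3)·I. Substituting back brings back I: I = exp(-3*w)*sin(w)/9 - exp(-3*w)*cos(w)/3 − (1/9)·I.
Solving for I: (1 + 1/9)·I equals the remaining terms, so I = (9/10)·(exp(-3*w)*sin(w)/9 - exp(-3*w)*cos(w)/3).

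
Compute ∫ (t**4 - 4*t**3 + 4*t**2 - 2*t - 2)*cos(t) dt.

Use integration by parts with u = t**4 - 4*t**3 + 4*t**2 - 2*t - 2, dv = cos(t) dt, so v = sin(t).
Apply parts 4 times (tabular method): alternate signs, differentiate u down to 0, integrate dv up.

t**4*sin(t) - 4*t**3*sin(t) + 4*t**3*cos(t) - 8*t**2*sin(t) - 12*t**2*cos(t) + 22*t*sin(t) - 16*t*cos(t) + 14*sin(t) + 22*cos(t) + C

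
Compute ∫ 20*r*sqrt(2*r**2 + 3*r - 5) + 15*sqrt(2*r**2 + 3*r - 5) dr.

10*(2*r**2 + 3*r - 5)**(3/2)/3 + C

Let u = 2*r**2 + 3*r - 5, so du = (4*r + 3) dr.
Rewriting, the integral becomes 5·∫ √u du = 5·(2/3)u^(3/2).
Substituting back, u = 2*r**2 + 3*r - 5.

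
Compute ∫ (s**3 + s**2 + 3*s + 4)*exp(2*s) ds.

(4*s**3 - 2*s**2 + 14*s + 9)*exp(2*s)/8 + C

Use integration by parts with u = s**3 + s**2 + 3*s + 4, dv = exp(2*s) ds, so v = exp(2*s)/2.
Apply parts 3 times (tabular method): alternate signs, differentiate u down to 0, integrate dv up.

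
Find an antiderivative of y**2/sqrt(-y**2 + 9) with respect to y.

Substitute y = 3·sin(θ), so dy = 3·cos(θ) dθ and the radical becomes sqrt(-y**2 + 9) = 3·cos(θ) by the Pythagorean identity.
Integrate the resulting trig expression in θ, then back-substitute θ = asin(y/3), sin(θ) = y/3, cos(θ) = sqrt(-y**2 + 9)/3 (absorbing any constant into C).

-y*sqrt(-y**2 + 9)/2 + 9*asin(y/3)/2 + C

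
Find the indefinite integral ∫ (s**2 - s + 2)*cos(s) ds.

Use integration by parts with u = s**2 - s + 2, dv = cos(s) ds, so v = sin(s).
Apply parts 2 times (tabular method): alternate signs, differentiate u down to 0, integrate dv up.

s**2*sin(s) - s*sin(s) + 2*s*cos(s) - cos(s) + C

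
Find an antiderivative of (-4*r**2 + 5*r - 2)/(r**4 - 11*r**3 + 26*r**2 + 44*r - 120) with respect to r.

Factor the denominator: (r - 6)*(r - 5)*(r - 2)*(r + 2).
Partial-fraction decomposition: 1/(8*(r + 2)) - 1/(6*(r - 2)) + 11/(3*(r - 5)) - 29/(8*(r - 6)).
Integrate each term: A/(r−a) contributes A·log|r−a|.

-29*log(r - 6)/8 + 11*log(r - 5)/3 - log(r - 2)/6 + log(r + 2)/8 + C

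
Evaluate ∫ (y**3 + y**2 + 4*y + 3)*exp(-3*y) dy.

Use integration by parts with u = y**3 + y**2 + 4*y + 3, dv = exp(-3*y) dy, so v = -exp(-3*y)/3.
Apply parts 3 times (tabular method): alternate signs, differentiate u down to 0, integrate dv up.

(-9*y**3 - 18*y**2 - 48*y - 43)*exp(-3*y)/27 + C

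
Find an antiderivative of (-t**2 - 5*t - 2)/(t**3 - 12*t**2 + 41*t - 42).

Factor the denominator: (t - 7)*(t - 3)*(t - 2).
Partial-fraction decomposition: -16/(5*(t - 2)) + 13/(2*(t - 3)) - 43/(10*(t - 7)).
Integrate each term: A/(t−a) contributes A·log|t−a|.

-43*log(t - 7)/10 + 13*log(t - 3)/2 - 16*log(t - 2)/5 + C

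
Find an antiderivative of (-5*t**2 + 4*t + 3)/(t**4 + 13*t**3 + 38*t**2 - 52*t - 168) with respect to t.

-log(t - 2)/32 + 5*log(t + 2)/16 - 201*log(t + 6)/32 + 6*log(t + 7) + C

Factor the denominator: (t - 2)*(t + 2)*(t + 6)*(t + 7).
Partial-fraction decomposition: 6/(t + 7) - 201/(32*(t + 6)) + 5/(16*(t + 2)) - 1/(32*(t - 2)).
Integrate each term: A/(t−a) contributes A·log|t−a|.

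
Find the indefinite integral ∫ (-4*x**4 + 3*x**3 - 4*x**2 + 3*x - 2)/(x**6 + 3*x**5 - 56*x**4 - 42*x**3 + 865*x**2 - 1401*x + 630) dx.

Factor the denominator: (x - 5)*(x - 3)*(x - 1)**2*(x + 6)*(x + 7).
Partial-fraction decomposition: 2713/(1920*(x + 7)) - 5996/(4851*(x + 6)) - 195/(6272*(x - 1)) - 1/(112*(x - 1)**2) + 17/(45*(x - 3)) - 553/(1056*(x - 5)).
Integrate each term; A/(x−a) gives A·log|x−a|; A/(x−a)² gives −A/(x−a).

-553*log(x - 5)/1056 + 17*log(x - 3)/45 - 195*log(x - 1)/6272 - 5996*log(x + 6)/4851 + 2713*log(x + 7)/1920 + 1/(112*x - 112) + C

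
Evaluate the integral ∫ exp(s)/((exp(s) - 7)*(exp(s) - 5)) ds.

log(exp(s) - 7)/2 - log(exp(s) - 5)/2 + C

Let u = e^s, du = e^s ds.
The integral becomes ∫ du/((u-7)(u-5)); decompose into partial fractions.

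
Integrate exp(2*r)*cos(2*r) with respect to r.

Let I denote the integral. Integrate by parts with u = cos(2*r), dv = exp(2*r) dr, so v = exp(2*r)/2: I = exp(2*r)*cos(2*r)/2 + ∫ exp(2*r)*sin(2*r) dr.
Apply parts again with u = sin(2*r), dv = exp(2*r) dr: ∫ exp(2*r)*sin(2*r) dr = exp(2*r)*sin(2*r)/2 − I. Substituting back brings back I: I = exp(2*r)*sin(2*r)/2 + exp(2*r)*cos(2*r)/2 − I.
Solving for I: (1 + 1)·I equals the remaining terms, so I = (1/2)·(exp(2*r)*sin(2*r)/2 + exp(2*r)*cos(2*r)/2).

exp(2*r)*sin(2*r)/4 + exp(2*r)*cos(2*r)/4 + C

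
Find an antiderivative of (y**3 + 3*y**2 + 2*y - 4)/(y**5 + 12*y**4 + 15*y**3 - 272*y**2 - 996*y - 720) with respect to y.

103*log(y - 5)/3267 + 2*log(y + 1)/225 - 7*log(y + 4)/27 + 662*log(y + 6)/3025 - 62/(55*y + 330) + C

Factor the denominator: (y - 5)*(y + 1)*(y + 4)*(y + 6)**2.
Partial-fraction decomposition: 662/(3025*(y + 6)) + 62/(55*(y + 6)**2) - 7/(27*(y + 4)) + 2/(225*(y + 1)) + 103/(3267*(y - 5)).
Integrate each term; A/(y−a) gives A·log|y−a|; A/(y−a)² gives −A/(y−a).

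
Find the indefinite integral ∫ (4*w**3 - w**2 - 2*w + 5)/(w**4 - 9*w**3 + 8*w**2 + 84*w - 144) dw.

Factor the denominator: (w - 6)*(w - 4)*(w - 2)*(w + 3).
Partial-fraction decomposition: 106/(315*(w + 3)) + 29/(40*(w - 2)) - 237/(28*(w - 4)) + 821/(72*(w - 6)).
Integrate each term: A/(w−a) contributes A·log|w−a|.

821*log(w - 6)/72 - 237*log(w - 4)/28 + 29*log(w - 2)/40 + 106*log(w + 3)/315 + C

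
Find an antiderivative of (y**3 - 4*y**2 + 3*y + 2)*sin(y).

-y**3*cos(y) + 3*y**2*sin(y) + 4*y**2*cos(y) - 8*y*sin(y) + 3*y*cos(y) - 3*sin(y) - 10*cos(y) + C

Use integration by parts with u = y**3 - 4*y**2 + 3*y + 2, dv = sin(y) dy, so v = -cos(y).
Apply parts 3 times (tabular method): alternate signs, differentiate u down to 0, integrate dv up.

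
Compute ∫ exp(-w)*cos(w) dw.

exp(-w)*sin(w)/2 - exp(-w)*cos(w)/2 + C

Let I denote the integral. Integrate by parts with u = cos(w), dv = exp(-w) dw, so v = -exp(-w): I = -exp(-w)*cos(w) − ∫ exp(-w)*sin(w) dw.
Apply parts again with u = sin(w), dv = exp(-w) dw: ∫ exp(-w)*sin(w) dw = -exp(-w)*sin(w) + I. Substituting back brings back I: I = exp(-w)*sin(w) - exp(-w)*cos(w) − I.
Solving for I: (1 + 1)·I equals the remaining terms, so I = (1/2)·(exp(-w)*sin(w) - exp(-w)*cos(w)).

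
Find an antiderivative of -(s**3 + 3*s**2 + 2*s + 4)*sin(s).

s**3*cos(s) - 3*s**2*sin(s) + 3*s**2*cos(s) - 6*s*sin(s) - 4*s*cos(s) + 4*sin(s) - 2*cos(s) + C

Use integration by parts with u = s**3 + 3*s**2 + 2*s + 4, dv = -sin(s) ds, so v = cos(s).
Apply parts 3 times (tabular method): alternate signs, differentiate u down to 0, integrate dv up.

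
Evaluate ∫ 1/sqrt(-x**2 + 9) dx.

asin(x/3) + C

Substitute x = 3·sin(θ), so dx = 3·cos(θ) dθ and the radical becomes sqrt(-x**2 + 9) = 3·cos(θ) by the Pythagorean identity.
Integrate the resulting trig expression in θ, then back-substitute θ = asin(x/3), sin(θ) = x/3, cos(θ) = sqrt(-x**2 + 9)/3 (absorbing any constant into C).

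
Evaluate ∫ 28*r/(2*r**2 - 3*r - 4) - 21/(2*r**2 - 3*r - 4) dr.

7*log(2*r**2 - 3*r - 4) + C

Let u = 2*r**2 - 3*r - 4, so du = (4*r - 3) dr.
Rewriting, the integral becomes 7·∫ 1/u du = 7·log(u).
Substituting back, u = 2*r**2 - 3*r - 4.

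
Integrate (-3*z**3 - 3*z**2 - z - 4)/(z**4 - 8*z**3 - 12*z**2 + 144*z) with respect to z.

Factor the denominator: z*(z - 6)**2*(z + 4).
Partial-fraction decomposition: -9/(25*(z + 4)) - 2351/(900*(z - 6)) - 383/(30*(z - 6)**2) - 1/(36*z).
Integrate each term; A/(z−a) gives A·log|z−a|; A/(z−a)² gives −A/(z−a).

-log(z)/36 - 2351*log(z - 6)/900 - 9*log(z + 4)/25 + 383/(30*z - 180) + C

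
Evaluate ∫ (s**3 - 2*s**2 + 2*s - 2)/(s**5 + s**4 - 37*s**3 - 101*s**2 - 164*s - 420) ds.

257*log(s - 7)/6360 + 53*log(s + 3)/260 - 187*log(s + 5)/696 + 244*log(s**2 + 4)/19981 - 147*atan(s/2)/19981 + C

Factor the denominator: (s - 7)*(s + 3)*(s + 5)*(s**2 + 4).
Partial-fraction decomposition: 2*(244*s - 147)/(19981*(s**2 + 4)) - 187/(696*(s + 5)) + 53/(260*(s + 3)) + 257/(6360*(s - 7)).
Integrate each term; A/(s−a) gives A·log|s−a|; the (Bs+D)/(s²+p²) term gives a log and an atan.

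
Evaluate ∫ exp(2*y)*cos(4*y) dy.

exp(2*y)*sin(4*y)/5 + exp(2*y)*cos(4*y)/10 + C

Let I denote the integral. Integrate by parts with u = cos(4*y), dv = exp(2*y) dy, so v = exp(2*y)/2: I = exp(2*y)*cos(4*y)/2 + 2·∫ exp(2*y)*sin(4*y) dy.
Apply parts again with u = sin(4*y), dv = exp(2*y) dy: ∫ exp(2*y)*sin(4*y) dy = exp(2*y)*sin(4*y)/2 − 2·I. Substituting back brings back I: I = exp(2*y)*sin(4*y) + exp(2*y)*cos(4*y)/2 − 4·I.
Solving for I: (1 + 4)·I equals the remaining terms, so I = (1/5)·(exp(2*y)*sin(4*y) + exp(2*y)*cos(4*y)/2).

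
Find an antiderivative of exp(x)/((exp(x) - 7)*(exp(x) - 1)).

Let u = e^x, du = e^x dx.
The integral becomes ∫ du/((u-7)(u-1)); decompose into partial fractions.

log(exp(x) - 7)/6 - log(exp(x) - 1)/6 + C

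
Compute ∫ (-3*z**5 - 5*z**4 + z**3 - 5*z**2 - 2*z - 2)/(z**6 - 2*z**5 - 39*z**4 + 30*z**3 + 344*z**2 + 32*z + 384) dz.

-14893*log(z - 6)/3700 + 2189*log(z - 4)/1088 - 449989*log(z + 4)/462400 - 73*log(z**2 + 1)/10693 - 62*atan(z)/10693 - 827/(680*z + 2720) + C

Factor the denominator: (z - 6)*(z - 4)*(z + 4)**2*(z**2 + 1).
Partial-fraction decomposition: -2*(73*z + 31)/(10693*(z**2 + 1)) - 449989/(462400*(z + 4)) + 827/(680*(z + 4)**2) + 2189/(1088*(z - 4)) - 14893/(3700*(z - 6)).
Integrate each term; A/(z−a) gives A·log|z−a|; the (Bz+D)/(z²+p²) term gives a log and an atan.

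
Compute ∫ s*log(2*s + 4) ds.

Use integration by parts with u = log(2*s + 4), dv = s ds.
Then du = 2/(2*s + 4) ds and v = s**2/2.

s**2*log(2*s + 4)/2 - s**2/4 + s - 2*log(s + 2) + C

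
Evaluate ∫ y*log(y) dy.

y**2*log(y)/2 - y**2/4 + C

Use integration by parts with u = log(y), dv = y dy.
Then du = 1/y dy and v = y**2/2.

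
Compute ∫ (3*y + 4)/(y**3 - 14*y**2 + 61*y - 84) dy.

Factor the denominator: (y - 7)*(y - 4)*(y - 3).
Partial-fraction decomposition: 13/(4*(y - 3)) - 16/(3*(y - 4)) + 25/(12*(y - 7)).
Integrate each term: A/(y−a) contributes A·log|y−a|.

25*log(y - 7)/12 - 16*log(y - 4)/3 + 13*log(y - 3)/4 + C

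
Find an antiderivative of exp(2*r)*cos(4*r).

Let I denote the integral. Integrate by parts with u = cos(4*r), dv = exp(2*r) dr, so v = exp(2*r)/2: I = exp(2*r)*cos(4*r)/2 + 2·∫ exp(2*r)*sin(4*r) dr.
Apply parts again with u = sin(4*r), dv = exp(2*r) dr: ∫ exp(2*r)*sin(4*r) dr = exp(2*r)*sin(4*r)/2 − 2·I. Substituting back brings back I: I = exp(2*r)*sin(4*r) + exp(2*r)*cos(4*r)/2 − 4·I.
Solving for I: (1 + 4)·I equals the remaining terms, so I = (1/5)·(exp(2*r)*sin(4*r) + exp(2*r)*cos(4*r)/2).

exp(2*r)*sin(4*r)/5 + exp(2*r)*cos(4*r)/10 + C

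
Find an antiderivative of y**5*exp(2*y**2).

Let u = y², du = 2y dy; rewrite as (1/2)∫ u^2·exp(2u) du.
Now integrate by parts 2 times.

(2*y**4 - 2*y**2 + 1)*exp(2*y**2)/8 + C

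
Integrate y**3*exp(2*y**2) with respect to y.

Let u = y², du = 2y dy; rewrite as (1/2)∫ u^1·exp(2u) du.
Now integrate by parts 1 time.

(2*y**2 - 1)*exp(2*y**2)/8 + C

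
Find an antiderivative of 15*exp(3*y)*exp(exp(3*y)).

5*exp(exp(3*y)) + C

Let u = exp(3*y), so du = (3*exp(3*y)) dy.
Rewriting, the integral becomes 5·∫ e^u du = 5·e^u.
Substituting back, u = exp(3*y).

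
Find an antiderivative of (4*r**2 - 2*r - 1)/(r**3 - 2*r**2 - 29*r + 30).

Factor the denominator: (r - 6)*(r - 1)*(r + 5).
Partial-fraction decomposition: 109/(66*(r + 5)) - 1/(30*(r - 1)) + 131/(55*(r - 6)).
Integrate each term: A/(r−a) contributes A·log|r−a|.

131*log(r - 6)/55 - log(r - 1)/30 + 109*log(r + 5)/66 + C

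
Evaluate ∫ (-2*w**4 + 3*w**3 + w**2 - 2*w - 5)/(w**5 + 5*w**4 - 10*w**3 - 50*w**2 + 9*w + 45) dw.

Factor the denominator: (w - 3)*(w - 1)*(w + 1)*(w + 3)*(w + 5).
Partial-fraction decomposition: -1595/(384*(w + 5)) + 233/(96*(w + 3)) - 7/(64*(w + 1)) + 5/(96*(w - 1)) - 83/(384*(w - 3)).
Integrate each term: A/(w−a) contributes A·log|w−a|.

-83*log(w - 3)/384 + 5*log(w - 1)/96 - 7*log(w + 1)/64 + 233*log(w + 3)/96 - 1595*log(w + 5)/384 + C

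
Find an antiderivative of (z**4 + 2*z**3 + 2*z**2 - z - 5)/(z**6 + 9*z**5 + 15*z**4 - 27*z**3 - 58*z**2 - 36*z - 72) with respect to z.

33*log(z - 2)/800 - log(z + 2)/16 + 43*log(z + 3)/150 - 937*log(z + 6)/3552 - 3*log(z**2 + 1)/3700 + 129*atan(z)/1850 + C

Factor the denominator: (z - 2)*(z + 2)*(z + 3)*(z + 6)*(z**2 + 1).
Partial-fraction decomposition: -3*(z - 43)/(1850*(z**2 + 1)) - 937/(3552*(z + 6)) + 43/(150*(z + 3)) - 1/(16*(z + 2)) + 33/(800*(z - 2)).
Integrate each term; A/(z−a) gives A·log|z−a|; the (Bz+D)/(z²+p²) term gives a log and an atan.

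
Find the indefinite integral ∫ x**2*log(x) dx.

Use integration by parts with u = log(x), dv = x**2 dx.
Then du = 1/x dx and v = x**3/3.

x**3*log(x)/3 - x**3/9 + C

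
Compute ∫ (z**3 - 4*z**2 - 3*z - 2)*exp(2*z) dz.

(4*z**3 - 22*z**2 + 10*z - 13)*exp(2*z)/8 + C

Use integration by parts with u = z**3 - 4*z**2 - 3*z - 2, dv = exp(2*z) dz, so v = exp(2*z)/2.
Apply parts 3 times (tabular method): alternate signs, differentiate u down to 0, integrate dv up.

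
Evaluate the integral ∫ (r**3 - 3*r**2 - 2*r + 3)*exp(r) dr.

(r**3 - 6*r**2 + 10*r - 7)*exp(r) + C

Use integration by parts with u = r**3 - 3*r**2 - 2*r + 3, dv = exp(r) dr, so v = exp(r).
Apply parts 3 times (tabular method): alternate signs, differentiate u down to 0, integrate dv up.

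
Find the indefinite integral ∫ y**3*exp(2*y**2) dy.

Let u = y², du = 2y dy; rewrite as (1/2)∫ u^1·exp(2u) du.
Now integrate by parts 1 time.

(2*y**2 - 1)*exp(2*y**2)/8 + C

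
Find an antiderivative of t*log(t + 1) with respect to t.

Use integration by parts with u = log(t + 1), dv = t dt.
Then du = 1/(t + 1) dt and v = t**2/2.

t**2*log(t + 1)/2 - t**2/4 + t/2 - log(t + 1)/2 + C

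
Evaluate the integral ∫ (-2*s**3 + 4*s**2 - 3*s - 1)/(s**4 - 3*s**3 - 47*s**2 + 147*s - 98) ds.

-128*log(s - 7)/105 + 7*log(s - 2)/45 - log(s - 1)/24 - 451*log(s + 7)/504 + C

Factor the denominator: (s - 7)*(s - 2)*(s - 1)*(s + 7).
Partial-fraction decomposition: -451/(504*(s + 7)) - 1/(24*(s - 1)) + 7/(45*(s - 2)) - 128/(105*(s - 7)).
Integrate each term: A/(s−a) contributes A·log|s−a|.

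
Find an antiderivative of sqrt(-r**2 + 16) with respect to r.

Substitute r = 4·sin(θ), so dr = 4·cos(θ) dθ and the radical becomes sqrt(-r**2 + 16) = 4·cos(θ) by the Pythagorean identity.
Integrate the resulting trig expression in θ, then back-substitute θ = asin(r/4), sin(θ) = r/4, cos(θ) = sqrt(-r**2 + 16)/4 (absorbing any constant into C).

r*sqrt(-r**2 + 16)/2 + 8*asin(r/4) + C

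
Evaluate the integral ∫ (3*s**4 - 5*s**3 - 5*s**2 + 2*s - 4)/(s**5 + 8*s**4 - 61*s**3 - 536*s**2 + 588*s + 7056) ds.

Factor the denominator: (s - 7)*(s - 4)*(s + 6)**2*(s + 7).
Partial-fraction decomposition: 8655/(154*(s + 7)) - 227426/(4225*(s + 6)) + 2386/(65*(s + 6)**2) - 31/(275*(s - 4)) + 1751/(2366*(s - 7)).
Integrate each term; A/(s−a) gives A·log|s−a|; A/(s−a)² gives −A/(s−a).

1751*log(s - 7)/2366 - 31*log(s - 4)/275 - 227426*log(s + 6)/4225 + 8655*log(s + 7)/154 - 2386/(65*s + 390) + C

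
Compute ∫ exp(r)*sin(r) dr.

Let I denote the integral. Integrate by parts with u = sin(r), dv = exp(r) dr, so v = exp(r): I = exp(r)*sin(r) − ∫ exp(r)*cos(r) dr.
Apply parts again with u = cos(r), dv = exp(r) dr: ∫ exp(r)*cos(r) dr = exp(r)*cos(r) + I. Substituting back brings back I: I = exp(r)*sin(r) - exp(r)*cos(r) − I.
Solving for I: (1 + 1)·I equals the remaining terms, so I = (1/2)·(exp(r)*sin(r) - exp(r)*cos(r)).

exp(r)*sin(r)/2 - exp(r)*cos(r)/2 + C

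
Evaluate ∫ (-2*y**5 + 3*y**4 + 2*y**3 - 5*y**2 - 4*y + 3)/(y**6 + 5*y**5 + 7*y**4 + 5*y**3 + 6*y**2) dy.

-13*log(y)/12 + 87*log(y + 2)/20 - 43*log(y + 3)/6 + 19*log(y**2 + 1)/20 - 3*atan(y)/10 - 1/(2*y) + C

Factor the denominator: y**2*(y + 2)*(y + 3)*(y**2 + 1).
Partial-fraction decomposition: (19*y - 3)/(10*(y**2 + 1)) - 43/(6*(y + 3)) + 87/(20*(y + 2)) - 13/(12*y) + 1/(2*y**2).
Integrate each term; A/(y−a) gives A·log|y−a|; the (By+D)/(y²+p²) term gives a log and an atan.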